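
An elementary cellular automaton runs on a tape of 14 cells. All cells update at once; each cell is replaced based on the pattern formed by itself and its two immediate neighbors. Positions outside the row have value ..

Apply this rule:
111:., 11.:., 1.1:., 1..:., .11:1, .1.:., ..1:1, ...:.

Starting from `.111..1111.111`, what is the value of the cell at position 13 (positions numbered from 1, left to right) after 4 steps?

.

11...11....1..
1...11....1...
...11....1....
..11....1.....
position 13 holds .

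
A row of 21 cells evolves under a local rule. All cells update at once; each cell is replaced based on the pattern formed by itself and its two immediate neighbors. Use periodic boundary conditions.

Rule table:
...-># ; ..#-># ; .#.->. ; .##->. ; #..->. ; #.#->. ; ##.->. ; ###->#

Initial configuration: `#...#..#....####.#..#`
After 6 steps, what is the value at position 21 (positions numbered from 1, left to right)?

..##..#..###.##....#.
##...#..#.#.....###..
...##..#....####.#..#
.##...#..###.##....#.
#...##..#.#.....###..
..##...#....####.#..#
position 21 holds #

#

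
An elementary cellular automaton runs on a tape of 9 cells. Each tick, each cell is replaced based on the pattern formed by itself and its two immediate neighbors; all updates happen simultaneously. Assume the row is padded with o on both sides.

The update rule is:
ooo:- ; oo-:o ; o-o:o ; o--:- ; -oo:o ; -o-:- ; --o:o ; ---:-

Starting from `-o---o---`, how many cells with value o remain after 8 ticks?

7

o---o---o
o--o---oo
o-o---oo-
oo---oooo
-o--oo---
o--ooo--o
o-oo-o-oo
ooooo-oo-
count of o: 7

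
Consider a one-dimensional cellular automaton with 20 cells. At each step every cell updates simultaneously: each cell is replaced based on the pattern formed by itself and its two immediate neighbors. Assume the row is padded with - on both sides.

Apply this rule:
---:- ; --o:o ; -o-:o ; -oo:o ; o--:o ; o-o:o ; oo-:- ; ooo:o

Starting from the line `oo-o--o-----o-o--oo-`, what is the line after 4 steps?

ooooo-ooooooooo-oo-o

o-oooooo---ooooooo-o
ooooooo-o-ooooooo-oo
oooooo-ooooooooo-oo-
ooooo-ooooooooo-oo-o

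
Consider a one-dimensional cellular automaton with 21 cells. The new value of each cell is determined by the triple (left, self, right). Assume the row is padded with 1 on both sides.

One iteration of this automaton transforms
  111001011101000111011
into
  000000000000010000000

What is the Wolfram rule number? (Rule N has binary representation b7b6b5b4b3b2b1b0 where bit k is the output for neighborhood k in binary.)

position 0: 111 → 0  (bit 7 = 0)
position 2: 110 → 0  (bit 6 = 0)
position 6: 101 → 0  (bit 5 = 0)
position 3: 100 → 0  (bit 4 = 0)
position 7: 011 → 0  (bit 3 = 0)
position 5: 010 → 0  (bit 2 = 0)
position 4: 001 → 0  (bit 1 = 0)
position 13: 000 → 1  (bit 0 = 1)
bits b7..b0 = 00000001 = 1

1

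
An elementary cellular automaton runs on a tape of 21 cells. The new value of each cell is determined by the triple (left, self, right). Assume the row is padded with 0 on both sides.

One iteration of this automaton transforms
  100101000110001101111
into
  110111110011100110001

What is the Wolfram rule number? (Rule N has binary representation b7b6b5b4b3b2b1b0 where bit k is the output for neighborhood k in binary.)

position 18: 111 → 0  (bit 7 = 0)
position 10: 110 → 1  (bit 6 = 1)
position 4: 101 → 1  (bit 5 = 1)
position 1: 100 → 1  (bit 4 = 1)
position 9: 011 → 0  (bit 3 = 0)
position 0: 010 → 1  (bit 2 = 1)
position 2: 001 → 0  (bit 1 = 0)
position 7: 000 → 1  (bit 0 = 1)
bits b7..b0 = 01110101 = 117

117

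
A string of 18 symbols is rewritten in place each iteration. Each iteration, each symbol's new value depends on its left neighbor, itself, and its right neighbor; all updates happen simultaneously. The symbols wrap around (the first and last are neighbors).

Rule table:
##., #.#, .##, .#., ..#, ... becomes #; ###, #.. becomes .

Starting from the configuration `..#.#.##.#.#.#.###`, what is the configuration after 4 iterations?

.###############.#
##.............###
.#.#############..
####...........#.#

####...........#.#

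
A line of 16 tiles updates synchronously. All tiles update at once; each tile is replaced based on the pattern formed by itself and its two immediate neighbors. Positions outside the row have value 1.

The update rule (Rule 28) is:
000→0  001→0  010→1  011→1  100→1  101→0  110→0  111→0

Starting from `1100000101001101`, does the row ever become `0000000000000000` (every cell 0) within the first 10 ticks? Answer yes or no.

no

tick 1: 0010000101101001
tick 2: 1011000101001101
tick 3: 0010100101101001
tick 4: 1010110101001101
tick 5: 0010100101101001  (repeats tick 3; period 2)
tick 10: 1010110101001101
tick 10 is 1010110101001101, still not uniform 0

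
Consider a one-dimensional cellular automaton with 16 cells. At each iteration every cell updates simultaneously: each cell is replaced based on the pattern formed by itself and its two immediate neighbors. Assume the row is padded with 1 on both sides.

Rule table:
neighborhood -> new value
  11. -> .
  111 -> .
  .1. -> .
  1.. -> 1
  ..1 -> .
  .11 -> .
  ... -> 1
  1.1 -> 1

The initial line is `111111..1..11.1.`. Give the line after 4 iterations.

1111..1..11..1..

iteration 1: ......1..1...1.1
iteration 2: 11111..1..11..1.
iteration 3: .....1..1...1..1
iteration 4: 1111..1..11..1..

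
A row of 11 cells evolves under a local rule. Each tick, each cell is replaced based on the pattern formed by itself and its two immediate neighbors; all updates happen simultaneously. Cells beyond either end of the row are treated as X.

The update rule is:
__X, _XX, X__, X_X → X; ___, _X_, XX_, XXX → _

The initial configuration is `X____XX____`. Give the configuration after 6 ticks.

_X__XX_X__X
X_XXX_X_XXX
_XX__X_XX__
XX_XX_XX_XX
__XX_XX_XX_
XXX_XX_XX_X

XXX_XX_XX_X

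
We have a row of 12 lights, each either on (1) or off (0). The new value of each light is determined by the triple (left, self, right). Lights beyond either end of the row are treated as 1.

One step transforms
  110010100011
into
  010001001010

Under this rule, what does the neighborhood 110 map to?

1

At position 1 the neighborhood is 110; the next row has 1 there.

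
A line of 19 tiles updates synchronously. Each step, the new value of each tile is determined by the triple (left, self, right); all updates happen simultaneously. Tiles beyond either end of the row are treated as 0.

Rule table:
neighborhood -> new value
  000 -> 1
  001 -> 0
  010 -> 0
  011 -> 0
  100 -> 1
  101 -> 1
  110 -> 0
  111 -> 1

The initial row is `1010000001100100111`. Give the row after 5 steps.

0101111100010010010
0010111011001001001
1001010100100100100
0100101010010010011
0010010101001001000

0010010101001001000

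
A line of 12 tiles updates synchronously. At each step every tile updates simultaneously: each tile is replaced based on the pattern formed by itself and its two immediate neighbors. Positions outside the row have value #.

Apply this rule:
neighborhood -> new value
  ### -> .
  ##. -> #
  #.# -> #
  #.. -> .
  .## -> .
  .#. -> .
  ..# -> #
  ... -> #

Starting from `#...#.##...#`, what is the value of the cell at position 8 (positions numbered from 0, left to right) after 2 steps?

#

#.##.#.#.##.
##.##.#.#.##
position 8 holds #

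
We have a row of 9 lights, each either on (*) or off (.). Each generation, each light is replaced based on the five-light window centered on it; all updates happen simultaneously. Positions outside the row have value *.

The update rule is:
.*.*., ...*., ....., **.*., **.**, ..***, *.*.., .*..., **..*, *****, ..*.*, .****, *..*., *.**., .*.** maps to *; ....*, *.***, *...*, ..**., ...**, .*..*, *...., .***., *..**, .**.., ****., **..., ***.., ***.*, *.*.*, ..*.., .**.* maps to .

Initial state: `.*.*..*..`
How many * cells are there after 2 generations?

5

*.**.*...
.**.***..
count of *: 5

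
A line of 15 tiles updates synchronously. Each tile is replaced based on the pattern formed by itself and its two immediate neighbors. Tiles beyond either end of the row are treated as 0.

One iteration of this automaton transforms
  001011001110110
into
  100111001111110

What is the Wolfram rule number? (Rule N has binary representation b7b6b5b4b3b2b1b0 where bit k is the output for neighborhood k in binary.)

233

position 9: 111 → 1  (bit 7 = 1)
position 5: 110 → 1  (bit 6 = 1)
position 3: 101 → 1  (bit 5 = 1)
position 6: 100 → 0  (bit 4 = 0)
position 4: 011 → 1  (bit 3 = 1)
position 2: 010 → 0  (bit 2 = 0)
position 1: 001 → 0  (bit 1 = 0)
position 0: 000 → 1  (bit 0 = 1)
bits b7..b0 = 11101001 = 233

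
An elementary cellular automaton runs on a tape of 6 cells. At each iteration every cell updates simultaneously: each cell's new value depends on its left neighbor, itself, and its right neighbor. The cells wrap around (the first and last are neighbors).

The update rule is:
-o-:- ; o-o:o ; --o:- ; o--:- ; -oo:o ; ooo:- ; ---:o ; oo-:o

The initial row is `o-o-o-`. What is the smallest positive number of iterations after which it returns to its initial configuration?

-o-o-o
o-o-o-

2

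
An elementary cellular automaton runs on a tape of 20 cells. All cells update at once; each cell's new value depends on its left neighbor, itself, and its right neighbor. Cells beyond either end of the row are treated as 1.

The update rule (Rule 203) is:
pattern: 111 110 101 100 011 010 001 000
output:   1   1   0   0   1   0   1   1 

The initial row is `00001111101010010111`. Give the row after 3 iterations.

01111111101111011111

iteration 1: 01111111100000100111
iteration 2: 01111111101111001111
iteration 3: 01111111101111011111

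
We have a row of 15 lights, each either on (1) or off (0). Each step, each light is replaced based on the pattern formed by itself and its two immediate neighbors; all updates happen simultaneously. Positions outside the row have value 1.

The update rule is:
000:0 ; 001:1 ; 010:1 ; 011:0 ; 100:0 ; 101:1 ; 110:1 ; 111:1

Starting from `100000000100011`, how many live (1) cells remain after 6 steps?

10

100000001100101
100000010101110
100000111110111
100001011111011
100011101111101
100101110111110
count of 1: 10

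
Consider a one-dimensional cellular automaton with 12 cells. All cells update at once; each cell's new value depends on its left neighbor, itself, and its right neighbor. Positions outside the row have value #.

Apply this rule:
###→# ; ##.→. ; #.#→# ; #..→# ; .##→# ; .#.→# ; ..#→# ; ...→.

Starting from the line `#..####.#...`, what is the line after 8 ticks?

###.########

tick 1: .#####.###.#
tick 2: #####.###.##
tick 3: ####.###.###
tick 4: ###.###.####
tick 5: ##.###.#####
tick 6: #.###.######
tick 7: .###.#######
tick 8: ###.########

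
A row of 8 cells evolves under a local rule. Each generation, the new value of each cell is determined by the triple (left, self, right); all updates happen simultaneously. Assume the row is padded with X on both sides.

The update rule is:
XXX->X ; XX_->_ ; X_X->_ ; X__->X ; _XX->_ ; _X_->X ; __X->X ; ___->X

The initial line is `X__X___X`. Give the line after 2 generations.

generation 1: _XXXXXX_
generation 2: __XXXX__

__XXXX__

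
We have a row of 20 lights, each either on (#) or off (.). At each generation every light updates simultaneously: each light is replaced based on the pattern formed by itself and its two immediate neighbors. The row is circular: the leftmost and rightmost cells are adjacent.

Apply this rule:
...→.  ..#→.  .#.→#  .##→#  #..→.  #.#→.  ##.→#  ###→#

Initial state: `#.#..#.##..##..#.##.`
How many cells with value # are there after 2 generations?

10

#.#..#.##..##..#.##.  (fixed point — unchanged through generation 2)
count of #: 10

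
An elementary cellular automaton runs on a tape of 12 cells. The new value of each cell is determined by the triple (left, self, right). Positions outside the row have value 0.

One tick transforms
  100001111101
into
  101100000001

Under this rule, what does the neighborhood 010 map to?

At position 0 the neighborhood is 010; the next row has 1 there.

1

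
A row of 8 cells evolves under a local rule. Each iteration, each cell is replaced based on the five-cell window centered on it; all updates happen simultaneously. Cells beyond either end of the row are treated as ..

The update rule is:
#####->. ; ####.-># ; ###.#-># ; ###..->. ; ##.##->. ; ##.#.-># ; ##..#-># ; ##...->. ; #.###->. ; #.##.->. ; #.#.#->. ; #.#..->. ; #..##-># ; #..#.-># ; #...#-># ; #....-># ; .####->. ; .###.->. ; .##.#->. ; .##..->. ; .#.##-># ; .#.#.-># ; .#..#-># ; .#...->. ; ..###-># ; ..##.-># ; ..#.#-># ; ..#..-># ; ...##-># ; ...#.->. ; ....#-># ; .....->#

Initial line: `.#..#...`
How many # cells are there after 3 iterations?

3

.####.##
##.##...
#.....##
count of #: 3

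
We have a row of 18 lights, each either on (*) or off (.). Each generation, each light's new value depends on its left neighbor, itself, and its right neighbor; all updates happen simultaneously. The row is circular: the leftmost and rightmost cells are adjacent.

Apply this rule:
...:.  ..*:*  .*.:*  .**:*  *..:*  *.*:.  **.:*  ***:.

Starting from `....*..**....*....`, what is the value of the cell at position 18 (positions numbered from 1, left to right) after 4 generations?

*

generation 1: ...*******..***...
generation 2: ..**.....****.**..
generation 3: .****...**..*.***.
generation 4: **..**.******.*.**
position 18 holds *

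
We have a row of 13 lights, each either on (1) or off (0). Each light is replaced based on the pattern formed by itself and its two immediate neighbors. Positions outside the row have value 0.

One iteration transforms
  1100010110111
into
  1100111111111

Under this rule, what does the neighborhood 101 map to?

At position 6 the neighborhood is 101; the next row has 1 there.

1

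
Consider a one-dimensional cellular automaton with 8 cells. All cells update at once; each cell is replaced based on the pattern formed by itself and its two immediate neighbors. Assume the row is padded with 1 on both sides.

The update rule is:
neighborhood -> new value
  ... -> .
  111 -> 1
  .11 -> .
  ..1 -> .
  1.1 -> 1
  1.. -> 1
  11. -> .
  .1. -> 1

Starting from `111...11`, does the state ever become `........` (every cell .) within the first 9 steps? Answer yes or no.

11.1...1
1.111...
.1.1.1..
1111111.
111111.1
11111.1.
1111.111
111.1.11
11.111.1
step 9 is 11.111.1, still not uniform .

no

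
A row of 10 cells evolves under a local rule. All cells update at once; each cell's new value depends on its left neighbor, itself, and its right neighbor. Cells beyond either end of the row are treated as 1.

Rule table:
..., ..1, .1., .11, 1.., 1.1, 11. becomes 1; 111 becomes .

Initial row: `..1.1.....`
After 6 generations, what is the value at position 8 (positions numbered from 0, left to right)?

1111111111
..........
1111111111  (repeats generation 1; period 2)
generation 6: ..........
position 8 holds .

.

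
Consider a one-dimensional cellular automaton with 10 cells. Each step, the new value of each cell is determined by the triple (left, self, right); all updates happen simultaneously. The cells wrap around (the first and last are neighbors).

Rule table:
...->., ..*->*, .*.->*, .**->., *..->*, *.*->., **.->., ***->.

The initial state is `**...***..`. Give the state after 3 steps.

..*.*...**
***.**.*..
.......***

.......***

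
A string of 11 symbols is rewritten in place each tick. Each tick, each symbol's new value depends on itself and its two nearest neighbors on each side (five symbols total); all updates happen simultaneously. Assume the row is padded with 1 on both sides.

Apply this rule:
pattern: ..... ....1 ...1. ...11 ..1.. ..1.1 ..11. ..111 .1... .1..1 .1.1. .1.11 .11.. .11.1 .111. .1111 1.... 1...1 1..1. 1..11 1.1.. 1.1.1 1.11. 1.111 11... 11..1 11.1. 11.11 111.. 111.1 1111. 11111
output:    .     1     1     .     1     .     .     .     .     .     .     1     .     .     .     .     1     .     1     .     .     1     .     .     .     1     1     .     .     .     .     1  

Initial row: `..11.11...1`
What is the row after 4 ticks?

1..1.......

1..........
..1......1.
111.1..11.1
1..1.......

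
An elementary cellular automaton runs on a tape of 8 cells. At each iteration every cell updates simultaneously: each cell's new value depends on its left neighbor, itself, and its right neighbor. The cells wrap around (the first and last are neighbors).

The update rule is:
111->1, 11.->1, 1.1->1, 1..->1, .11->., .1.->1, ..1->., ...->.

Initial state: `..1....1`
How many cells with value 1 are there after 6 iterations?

4

1.11...1
11.11...
.11.11..
..11.11.
...11.11
1...11.1
count of 1: 4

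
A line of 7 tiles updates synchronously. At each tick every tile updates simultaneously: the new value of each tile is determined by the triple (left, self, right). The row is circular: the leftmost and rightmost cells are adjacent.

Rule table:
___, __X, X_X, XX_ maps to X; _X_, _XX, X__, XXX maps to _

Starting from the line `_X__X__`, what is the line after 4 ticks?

X__X__X
X_X__X_
_X__X_X
X__X_X_

X__X_X_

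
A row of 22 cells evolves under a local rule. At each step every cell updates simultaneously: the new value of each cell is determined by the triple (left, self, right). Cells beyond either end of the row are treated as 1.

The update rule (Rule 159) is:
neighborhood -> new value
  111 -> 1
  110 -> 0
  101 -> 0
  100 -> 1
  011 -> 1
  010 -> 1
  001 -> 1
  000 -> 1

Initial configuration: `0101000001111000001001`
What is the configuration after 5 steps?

0101111111110111111111
0101111111100111111111
0101111111011111111111
0101111110011111111111
0101111101111111111111

0101111101111111111111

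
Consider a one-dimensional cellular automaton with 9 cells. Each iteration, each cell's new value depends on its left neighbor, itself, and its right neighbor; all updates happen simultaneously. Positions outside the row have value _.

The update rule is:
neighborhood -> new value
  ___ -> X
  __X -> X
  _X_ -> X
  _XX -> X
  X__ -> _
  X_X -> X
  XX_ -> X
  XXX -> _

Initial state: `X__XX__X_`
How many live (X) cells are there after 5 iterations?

X_XXX_XX_
XXX_XXXX_
X_XXX__X_
XXX_X_XX_
X_XXXXXX_
count of X: 7

7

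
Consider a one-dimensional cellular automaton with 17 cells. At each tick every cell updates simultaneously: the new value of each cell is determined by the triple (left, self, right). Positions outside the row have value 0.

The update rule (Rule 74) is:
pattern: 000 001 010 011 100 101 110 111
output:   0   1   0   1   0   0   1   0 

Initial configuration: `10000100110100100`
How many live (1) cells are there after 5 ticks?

5

00001001110001000
00010011010010000
00100111000100000
01001101001000000
10011100010000000
count of 1: 5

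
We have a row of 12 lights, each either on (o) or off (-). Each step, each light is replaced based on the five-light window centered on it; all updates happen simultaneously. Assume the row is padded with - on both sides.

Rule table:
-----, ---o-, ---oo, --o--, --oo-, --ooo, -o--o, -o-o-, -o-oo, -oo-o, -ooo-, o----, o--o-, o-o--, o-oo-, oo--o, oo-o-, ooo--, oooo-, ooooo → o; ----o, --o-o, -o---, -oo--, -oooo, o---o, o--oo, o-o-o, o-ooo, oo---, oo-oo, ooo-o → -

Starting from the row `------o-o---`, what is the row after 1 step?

oooo-o-oo-oo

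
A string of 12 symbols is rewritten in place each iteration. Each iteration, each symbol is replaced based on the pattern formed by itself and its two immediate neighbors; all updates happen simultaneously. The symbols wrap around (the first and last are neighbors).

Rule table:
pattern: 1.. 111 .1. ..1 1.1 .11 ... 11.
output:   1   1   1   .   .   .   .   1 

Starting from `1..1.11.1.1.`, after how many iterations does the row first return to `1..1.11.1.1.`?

12

11.1..1.1.1.
.1.11.1.1.1.
.1..1.1.1.11
.11.1.1.1..1
..1.1.1.11.1
1.1.1.1..1.1
1.1.1.11.1..
1.1.1..1.11.
1.1.11.1..1.
1.1..1.11.1.
1.11.1..1.1.
1..1.11.1.1.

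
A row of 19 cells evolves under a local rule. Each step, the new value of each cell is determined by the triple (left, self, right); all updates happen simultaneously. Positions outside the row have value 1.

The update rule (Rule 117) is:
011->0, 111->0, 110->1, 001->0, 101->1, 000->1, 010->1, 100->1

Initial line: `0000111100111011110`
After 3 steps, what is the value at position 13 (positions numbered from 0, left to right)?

1110000110001100011
0011110011100111000
1000011000110001110
position 13 holds 0

0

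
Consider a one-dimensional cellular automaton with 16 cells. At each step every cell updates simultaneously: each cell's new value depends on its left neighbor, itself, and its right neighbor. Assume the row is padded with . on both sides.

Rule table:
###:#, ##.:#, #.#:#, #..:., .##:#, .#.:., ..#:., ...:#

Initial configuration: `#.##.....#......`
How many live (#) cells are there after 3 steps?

14

step 1: .###.###...#####
step 2: .#######.#.#####
step 3: .########.######
count of #: 14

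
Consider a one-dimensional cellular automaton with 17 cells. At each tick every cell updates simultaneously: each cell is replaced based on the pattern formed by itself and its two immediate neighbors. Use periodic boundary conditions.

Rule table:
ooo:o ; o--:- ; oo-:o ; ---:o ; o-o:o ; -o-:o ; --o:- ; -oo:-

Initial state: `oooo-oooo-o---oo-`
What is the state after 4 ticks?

-oo-oooo-oooooo--

-oooo-ooooo-o--oo
o-oooo-oooooo---o
oo-oooo-ooooo-o--
-oo-oooo-oooooo--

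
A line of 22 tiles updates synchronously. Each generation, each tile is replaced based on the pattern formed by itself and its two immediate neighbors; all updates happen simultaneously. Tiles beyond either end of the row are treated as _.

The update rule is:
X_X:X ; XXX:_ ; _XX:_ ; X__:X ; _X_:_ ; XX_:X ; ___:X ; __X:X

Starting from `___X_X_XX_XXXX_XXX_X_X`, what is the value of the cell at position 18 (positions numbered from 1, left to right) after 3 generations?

X

generation 1: XXX_X_X_XX___XX__XX_X_
generation 2: __XX_X_X_XXXX_XXX_XX_X
generation 3: XX_XX_X_X___XX__XX_XX_
position 18 holds X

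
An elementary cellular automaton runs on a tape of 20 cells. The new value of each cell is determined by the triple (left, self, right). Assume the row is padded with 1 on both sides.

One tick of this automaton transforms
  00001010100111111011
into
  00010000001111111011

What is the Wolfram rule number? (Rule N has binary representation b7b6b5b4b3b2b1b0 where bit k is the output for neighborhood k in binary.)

position 12: 111 → 1  (bit 7 = 1)
position 16: 110 → 1  (bit 6 = 1)
position 5: 101 → 0  (bit 5 = 0)
position 0: 100 → 0  (bit 4 = 0)
position 11: 011 → 1  (bit 3 = 1)
position 4: 010 → 0  (bit 2 = 0)
position 3: 001 → 1  (bit 1 = 1)
position 1: 000 → 0  (bit 0 = 0)
bits b7..b0 = 11001010 = 202

202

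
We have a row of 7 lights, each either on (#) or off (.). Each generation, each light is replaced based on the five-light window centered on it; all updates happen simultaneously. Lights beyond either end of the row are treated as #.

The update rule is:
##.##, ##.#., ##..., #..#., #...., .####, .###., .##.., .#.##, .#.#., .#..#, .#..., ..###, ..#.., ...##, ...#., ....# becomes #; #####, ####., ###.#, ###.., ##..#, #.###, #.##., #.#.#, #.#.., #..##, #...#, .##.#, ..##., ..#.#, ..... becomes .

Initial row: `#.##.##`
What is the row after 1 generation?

.#..#.#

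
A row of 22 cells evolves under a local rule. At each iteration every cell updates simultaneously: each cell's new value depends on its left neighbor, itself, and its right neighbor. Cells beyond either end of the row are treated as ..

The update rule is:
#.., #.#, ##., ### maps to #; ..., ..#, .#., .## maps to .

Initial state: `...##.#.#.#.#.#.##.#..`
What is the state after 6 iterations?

.........##.#.#.#.#.#.

iteration 1: ....##.#.#.#.#.#.##.#.
iteration 2: .....##.#.#.#.#.#.##.#
iteration 3: ......##.#.#.#.#.#.##.
iteration 4: .......##.#.#.#.#.#.##
iteration 5: ........##.#.#.#.#.#.#
iteration 6: .........##.#.#.#.#.#.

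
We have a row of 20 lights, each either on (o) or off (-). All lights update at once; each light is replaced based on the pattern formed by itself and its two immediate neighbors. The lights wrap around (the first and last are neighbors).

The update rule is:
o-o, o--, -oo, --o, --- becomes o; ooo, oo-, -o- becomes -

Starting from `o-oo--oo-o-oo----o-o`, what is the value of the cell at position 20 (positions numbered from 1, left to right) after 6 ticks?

o

tick 1: -oo-ooo-o-oo-oooo-oo
tick 2: oo-oo--o-oo-oo---oo-
tick 3: o-oo-oo-oo-oo-oooo-o
tick 4: -oo-oo-oo-oo-oo---oo
tick 5: oo-oo-oo-oo-oo-oooo-
tick 6: o-oo-oo-oo-oo-oo---o
position 20 holds o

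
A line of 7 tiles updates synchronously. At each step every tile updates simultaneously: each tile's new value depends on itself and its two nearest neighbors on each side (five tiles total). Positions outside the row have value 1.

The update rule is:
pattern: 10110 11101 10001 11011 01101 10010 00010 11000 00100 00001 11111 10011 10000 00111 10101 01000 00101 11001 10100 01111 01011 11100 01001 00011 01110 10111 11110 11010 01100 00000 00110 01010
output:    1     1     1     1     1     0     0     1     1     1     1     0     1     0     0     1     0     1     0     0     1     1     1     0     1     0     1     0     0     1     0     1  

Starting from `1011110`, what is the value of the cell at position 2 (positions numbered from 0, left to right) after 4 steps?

1

1100111
1110001
1111100
1111110
position 2 holds 1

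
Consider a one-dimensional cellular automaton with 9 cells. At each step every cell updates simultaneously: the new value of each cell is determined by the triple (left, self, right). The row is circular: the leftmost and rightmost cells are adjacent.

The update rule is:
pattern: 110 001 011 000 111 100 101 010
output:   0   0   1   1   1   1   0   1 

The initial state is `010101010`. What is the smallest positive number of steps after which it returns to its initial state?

010101011
010101010

2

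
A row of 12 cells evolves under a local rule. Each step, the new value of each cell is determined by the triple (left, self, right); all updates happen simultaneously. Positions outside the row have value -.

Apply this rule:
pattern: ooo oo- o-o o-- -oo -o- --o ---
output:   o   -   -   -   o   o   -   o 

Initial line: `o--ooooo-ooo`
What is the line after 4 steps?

o--o---o-o-o

o--oooo--oo-
o--ooo---o--
o--oo--o-o-o
o--o---o-o-o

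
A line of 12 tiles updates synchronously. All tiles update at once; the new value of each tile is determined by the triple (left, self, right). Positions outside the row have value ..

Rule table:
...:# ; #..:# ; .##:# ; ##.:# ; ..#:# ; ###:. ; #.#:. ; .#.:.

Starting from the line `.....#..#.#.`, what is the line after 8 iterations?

#.......#.##

#####.##...#
#...#.#####.
.###..#...##
##.###.#####
##.#.#.#...#
##......###.
#########.##
#.......#.##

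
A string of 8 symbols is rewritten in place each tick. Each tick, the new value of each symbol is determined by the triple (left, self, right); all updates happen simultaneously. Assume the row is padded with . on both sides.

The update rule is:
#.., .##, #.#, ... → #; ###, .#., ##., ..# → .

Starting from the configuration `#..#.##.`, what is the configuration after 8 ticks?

..#..#..

.#..##.#
..#.#.#.
#..#.#.#
.#..#.#.
..#..#.#
#..#..#.
.#..#..#
..#..#..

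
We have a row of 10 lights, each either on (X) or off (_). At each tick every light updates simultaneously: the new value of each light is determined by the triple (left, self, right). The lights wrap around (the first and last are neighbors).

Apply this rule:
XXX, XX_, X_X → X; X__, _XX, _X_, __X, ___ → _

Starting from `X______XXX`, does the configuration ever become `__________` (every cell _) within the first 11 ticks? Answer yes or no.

yes

X_______XX
X________X
X_________
__________
all cells are _ at tick 4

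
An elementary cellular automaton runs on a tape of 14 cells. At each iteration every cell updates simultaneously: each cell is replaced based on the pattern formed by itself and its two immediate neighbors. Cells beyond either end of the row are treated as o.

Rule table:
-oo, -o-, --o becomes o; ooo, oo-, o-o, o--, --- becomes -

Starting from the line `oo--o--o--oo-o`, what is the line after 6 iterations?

-o-o--oo--o--o

---oo-oo-oo--o
--oo--o--o--oo
-oo--oo-oo-oo-
-o--oo--o--o--
-o-oo--oo-oo-o
-o-o--oo--o--o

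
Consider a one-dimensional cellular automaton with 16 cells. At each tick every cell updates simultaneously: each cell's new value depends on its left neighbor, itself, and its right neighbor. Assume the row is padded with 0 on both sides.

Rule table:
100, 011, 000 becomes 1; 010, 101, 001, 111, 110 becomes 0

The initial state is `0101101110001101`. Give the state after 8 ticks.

0001001001101000
1100100101000111
1010010000110100
0001001110100011
1100101000011010
1010000111010001
0001110100001100
1101000011101011

1101000011101011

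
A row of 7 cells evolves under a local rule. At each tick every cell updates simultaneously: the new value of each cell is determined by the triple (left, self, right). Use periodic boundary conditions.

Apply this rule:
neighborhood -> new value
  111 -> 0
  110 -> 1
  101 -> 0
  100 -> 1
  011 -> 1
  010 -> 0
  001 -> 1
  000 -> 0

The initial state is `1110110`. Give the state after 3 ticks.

1010110
0000110
0001111

0001111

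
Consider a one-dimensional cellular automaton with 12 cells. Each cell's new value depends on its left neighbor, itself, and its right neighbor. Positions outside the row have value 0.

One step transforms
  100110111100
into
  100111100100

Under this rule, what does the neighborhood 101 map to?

At position 5 the neighborhood is 101; the next row has 1 there.

1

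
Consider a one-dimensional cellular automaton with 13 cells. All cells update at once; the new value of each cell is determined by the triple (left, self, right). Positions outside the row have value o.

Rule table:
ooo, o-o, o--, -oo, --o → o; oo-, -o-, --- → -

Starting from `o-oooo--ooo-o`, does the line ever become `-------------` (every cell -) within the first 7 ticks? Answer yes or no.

-oooo-oooo-oo
oooo-oooo-ooo
ooo-oooo-oooo
oo-oooo-ooooo
o-oooo-oooooo
-oooo-ooooooo
oooo-oooooooo
tick 7 is oooo-oooooooo, still not uniform -

no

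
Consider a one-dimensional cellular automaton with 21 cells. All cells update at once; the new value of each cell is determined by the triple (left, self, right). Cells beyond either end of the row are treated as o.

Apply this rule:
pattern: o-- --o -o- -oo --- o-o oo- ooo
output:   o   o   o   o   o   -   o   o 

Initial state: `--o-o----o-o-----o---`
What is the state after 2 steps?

ooo-oooooo-oooooooooo
ooo-oooooo-oooooooooo

ooo-oooooo-oooooooooo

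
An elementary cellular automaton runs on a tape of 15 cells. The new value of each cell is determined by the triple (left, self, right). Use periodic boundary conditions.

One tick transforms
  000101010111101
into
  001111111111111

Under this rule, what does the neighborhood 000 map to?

0

At position 1 the neighborhood is 000; the next row has 0 there.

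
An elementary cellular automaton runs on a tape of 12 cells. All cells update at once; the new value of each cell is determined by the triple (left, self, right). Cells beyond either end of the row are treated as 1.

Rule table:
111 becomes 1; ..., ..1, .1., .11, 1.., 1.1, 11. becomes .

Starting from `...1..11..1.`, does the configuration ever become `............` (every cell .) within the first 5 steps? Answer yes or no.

............
all cells are . at step 1

yes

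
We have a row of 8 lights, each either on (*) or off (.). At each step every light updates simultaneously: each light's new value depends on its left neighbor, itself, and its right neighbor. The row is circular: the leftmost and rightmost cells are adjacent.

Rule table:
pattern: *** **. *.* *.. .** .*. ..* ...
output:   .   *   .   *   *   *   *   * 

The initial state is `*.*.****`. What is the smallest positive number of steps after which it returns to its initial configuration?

*.*.*...
*.*.****

2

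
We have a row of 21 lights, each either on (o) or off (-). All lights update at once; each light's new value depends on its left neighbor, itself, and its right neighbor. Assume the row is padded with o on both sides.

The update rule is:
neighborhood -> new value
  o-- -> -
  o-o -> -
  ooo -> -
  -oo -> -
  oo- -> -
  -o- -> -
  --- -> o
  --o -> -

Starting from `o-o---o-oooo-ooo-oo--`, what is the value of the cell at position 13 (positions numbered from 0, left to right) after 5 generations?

----o----------------
-oo---oooooooooooooo-
----o----------------  (repeats generation 1; period 2)
generation 5: ----o----------------
position 13 holds -

-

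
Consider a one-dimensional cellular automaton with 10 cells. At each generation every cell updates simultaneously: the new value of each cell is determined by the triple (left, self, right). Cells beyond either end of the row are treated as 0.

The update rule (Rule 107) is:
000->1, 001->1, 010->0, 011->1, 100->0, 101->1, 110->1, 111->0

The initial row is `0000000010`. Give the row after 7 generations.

1011101110

1111111100
1000000101
0011111010
1110001100
1010111101
0101100110
1011101110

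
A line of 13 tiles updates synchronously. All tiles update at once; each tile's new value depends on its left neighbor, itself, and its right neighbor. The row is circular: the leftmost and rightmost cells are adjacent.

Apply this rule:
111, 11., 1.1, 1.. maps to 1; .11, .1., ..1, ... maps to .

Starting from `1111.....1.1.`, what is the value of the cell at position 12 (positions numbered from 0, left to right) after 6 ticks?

.1111.....1.1
1.1111.....1.
.1.1111.....1
1.1.1111.....
.1.1.1111....
..1.1.1111...
position 12 holds .

.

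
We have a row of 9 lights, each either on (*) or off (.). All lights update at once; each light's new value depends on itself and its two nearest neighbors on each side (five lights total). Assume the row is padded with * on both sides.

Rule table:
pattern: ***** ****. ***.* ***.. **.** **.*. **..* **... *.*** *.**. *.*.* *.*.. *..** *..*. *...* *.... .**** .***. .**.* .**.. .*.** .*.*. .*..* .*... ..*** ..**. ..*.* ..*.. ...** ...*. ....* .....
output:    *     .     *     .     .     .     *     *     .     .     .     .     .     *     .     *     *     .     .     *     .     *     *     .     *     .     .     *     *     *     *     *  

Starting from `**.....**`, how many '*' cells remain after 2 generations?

generation 1: ..*******
generation 2: *.*******
count of *: 8

8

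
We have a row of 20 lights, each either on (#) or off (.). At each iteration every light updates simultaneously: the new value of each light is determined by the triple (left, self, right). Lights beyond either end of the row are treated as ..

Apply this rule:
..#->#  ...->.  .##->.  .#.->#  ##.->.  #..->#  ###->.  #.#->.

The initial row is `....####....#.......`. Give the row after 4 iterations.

###.#..#..##....#...

...#....#..###......
..###..####...#.....
.#...##....#.###....
###.#..#..##....#...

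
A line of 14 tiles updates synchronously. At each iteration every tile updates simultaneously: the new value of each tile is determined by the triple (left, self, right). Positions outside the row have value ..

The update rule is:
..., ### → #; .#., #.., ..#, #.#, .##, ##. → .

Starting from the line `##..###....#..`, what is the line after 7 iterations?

iteration 1: .....#..##...#
iteration 2: ####.......#..
iteration 3: .##..#####...#
iteration 4: ......###..#..
iteration 5: #####..#.....#
iteration 6: .###.....###..
iteration 7: ..#..###..#..#

..#..###..#..#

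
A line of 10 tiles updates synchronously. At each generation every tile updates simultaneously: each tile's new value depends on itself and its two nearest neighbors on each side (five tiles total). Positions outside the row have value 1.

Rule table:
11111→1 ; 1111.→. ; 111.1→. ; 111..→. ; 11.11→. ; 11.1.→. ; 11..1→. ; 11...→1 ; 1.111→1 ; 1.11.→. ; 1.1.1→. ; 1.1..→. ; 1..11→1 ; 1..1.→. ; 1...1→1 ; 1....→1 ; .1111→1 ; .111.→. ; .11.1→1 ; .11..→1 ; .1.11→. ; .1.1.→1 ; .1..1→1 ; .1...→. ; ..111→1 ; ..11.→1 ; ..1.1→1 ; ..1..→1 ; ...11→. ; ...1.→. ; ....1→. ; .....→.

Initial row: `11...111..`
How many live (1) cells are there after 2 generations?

5

..11.1...1
.111...1.1
count of 1: 5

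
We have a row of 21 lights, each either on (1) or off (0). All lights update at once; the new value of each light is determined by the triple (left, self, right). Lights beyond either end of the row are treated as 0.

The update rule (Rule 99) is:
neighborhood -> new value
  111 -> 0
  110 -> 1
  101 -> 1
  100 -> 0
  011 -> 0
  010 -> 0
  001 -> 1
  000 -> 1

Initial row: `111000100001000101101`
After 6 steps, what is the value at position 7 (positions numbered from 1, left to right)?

001011001110011010110
110101010010101101010
011010100101010110100
101101001010101011001
010110010101010101010
101010101010101010100
position 7 holds 1

1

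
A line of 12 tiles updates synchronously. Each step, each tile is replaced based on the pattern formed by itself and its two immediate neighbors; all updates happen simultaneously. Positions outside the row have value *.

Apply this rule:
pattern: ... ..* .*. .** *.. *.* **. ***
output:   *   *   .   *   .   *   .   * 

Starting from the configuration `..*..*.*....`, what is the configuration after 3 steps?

..*.*..*****

.*..*.*..***
*..*.*..****
..*.*..*****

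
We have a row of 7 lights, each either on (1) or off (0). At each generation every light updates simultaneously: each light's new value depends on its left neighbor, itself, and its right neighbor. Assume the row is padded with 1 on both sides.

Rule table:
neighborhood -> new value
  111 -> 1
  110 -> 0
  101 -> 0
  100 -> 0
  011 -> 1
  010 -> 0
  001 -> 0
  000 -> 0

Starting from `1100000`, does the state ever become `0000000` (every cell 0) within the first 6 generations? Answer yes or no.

yes

1000000
0000000
all cells are 0 at generation 2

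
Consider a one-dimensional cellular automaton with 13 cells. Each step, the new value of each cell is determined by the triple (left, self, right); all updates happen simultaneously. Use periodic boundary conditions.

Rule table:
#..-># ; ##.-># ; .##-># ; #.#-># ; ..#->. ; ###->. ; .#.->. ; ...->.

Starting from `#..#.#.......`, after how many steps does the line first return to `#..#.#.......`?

.#..#.#......
..#..#.#.....
...#..#.#....
....#..#.#...
.....#..#.#..
......#..#.#.
.......#..#.#
#.......#..#.
.#.......#..#
#.#.......#..
.#.#.......#.
..#.#.......#
#..#.#.......

13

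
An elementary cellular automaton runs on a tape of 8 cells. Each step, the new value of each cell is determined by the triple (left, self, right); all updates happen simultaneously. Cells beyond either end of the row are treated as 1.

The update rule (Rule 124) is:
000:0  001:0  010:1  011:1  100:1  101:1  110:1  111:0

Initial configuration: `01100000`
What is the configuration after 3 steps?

11110000
00011000
10011100

10011100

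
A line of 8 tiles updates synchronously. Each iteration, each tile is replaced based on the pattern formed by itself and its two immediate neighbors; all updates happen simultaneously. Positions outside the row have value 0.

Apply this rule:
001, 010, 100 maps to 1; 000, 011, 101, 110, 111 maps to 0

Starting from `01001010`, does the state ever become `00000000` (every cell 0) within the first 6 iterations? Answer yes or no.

11111011
00000000
all cells are 0 at iteration 2

yes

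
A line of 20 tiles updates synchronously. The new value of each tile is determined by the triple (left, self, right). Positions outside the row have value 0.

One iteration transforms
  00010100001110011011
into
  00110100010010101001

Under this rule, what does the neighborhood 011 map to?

At position 10 the neighborhood is 011; the next row has 0 there.

0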